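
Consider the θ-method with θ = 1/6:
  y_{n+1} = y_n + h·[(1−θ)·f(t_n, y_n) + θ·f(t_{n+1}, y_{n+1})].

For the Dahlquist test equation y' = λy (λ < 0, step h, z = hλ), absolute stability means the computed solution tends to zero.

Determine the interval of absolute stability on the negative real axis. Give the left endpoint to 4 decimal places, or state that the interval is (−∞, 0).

(-3.0000, 0).

Set f=λy, z=hλ:
  y_{n+1} = y_n + z·[5/6·y_n + 1/6·y_{n+1}] ⇒ (1 − 1/6z)y_{n+1} = (1 + 5/6z)y_n
  R(z) = (1 + 5/6z)/(1 − 1/6z).

Find x<0 with |R(x)|<1.
x=-0.94: |R|=0.1873
R=−1: 1+5/6x = −1+1/6x ⇒ -2/3x=2 ⇒ x=2/(-2/3)=-3.0000
Confirm numerically:
  x=-2.824: |R|=0.92022 <1
  x=-2.316: |R|=0.67100 <1
  x=-1.457: |R|=0.17232 <1
  x=-1.399: |R|=0.13448 <1
  x=-3.477: |R|=1.20133 >1
  x=-3.243: |R|=1.10516 >1
  x=-3.183: |R|=1.07971 >1
So |R|<1 on (-3.0000, 0).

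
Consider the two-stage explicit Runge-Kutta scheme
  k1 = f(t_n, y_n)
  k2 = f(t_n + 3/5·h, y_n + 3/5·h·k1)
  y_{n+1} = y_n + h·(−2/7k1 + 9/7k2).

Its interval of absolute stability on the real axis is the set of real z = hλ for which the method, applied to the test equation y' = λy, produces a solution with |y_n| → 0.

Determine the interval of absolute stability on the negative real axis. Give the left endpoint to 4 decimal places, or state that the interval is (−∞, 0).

(-1.2963, 0).

With y'=λy (z=hλ):
  k1=λy_n ⇒ h·k1=z·y_n;  k2=λ(1+3/5z)y_n ⇒ h·k2=z(1+3/5z)y_n
  y_{n+1}/y_n = 1 − 2/7z + 9/7z(1+3/5z) = 1 + z + 27/35z²
  Hence R(z) = 1 + z + 27/35z².

Boundary: |R(x)|=1, x<0.
x=-1.77: |R|=1.6468
R=1: x+27/35x²=0 ⇒ x=−35/27=-1.2963; min R=1−1/(4·27/35)=0.6759>−1
Confirm numerically:
  x=-1.213: |R|=0.92206 <1
  x=-0.984: |R|=0.76294 <1
  x=-0.902: |R|=0.72564 <1
  x=-0.629: |R|=0.67621 <1
  x=-1.501: |R|=1.23703 >1
  x=-1.486: |R|=1.21747 >1
  x=-1.316: |R|=1.02000 >1
So |R|<1 on (-1.2963, 0).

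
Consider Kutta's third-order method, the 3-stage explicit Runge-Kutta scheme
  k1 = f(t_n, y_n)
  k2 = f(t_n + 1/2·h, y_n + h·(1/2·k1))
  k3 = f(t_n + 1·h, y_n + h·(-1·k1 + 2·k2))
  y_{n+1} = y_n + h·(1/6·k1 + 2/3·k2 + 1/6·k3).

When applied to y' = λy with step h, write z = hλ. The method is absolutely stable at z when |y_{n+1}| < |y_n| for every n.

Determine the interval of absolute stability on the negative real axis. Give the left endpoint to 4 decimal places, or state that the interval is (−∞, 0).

Test eqn y'=λy, z=hλ:
  order 3, 3-stage ⇒ R(z)=1+z+z^2/2+z^3/6
  (e.g. R(-0.32)=0.72574, |R|=0.72574)

Find x<0 with |R(x)|<1.
x=-0.32: |R|=0.7257
|R(-1.61)|=0.0095 |R(-0.91)|=0.3785 |R(-0.82)|=0.4243
Bisect:
  x_lo=-3.0005 |R|=2.0012  x_hi=-0.1745 |R|=0.8399
  mid=-1.58747 |R|=0.00581 →hi
  mid=-2.29398 |R|=0.67475 →hi
  mid=-2.64723 |R|=1.23520 →lo
  mid=-2.47060 |R|=0.93204 →hi
  mid=-2.55892 |R|=1.07754 →lo
  mid=-2.51476 |R|=1.00331 →lo
  mid=-2.49268 |R|=0.96731 →hi
  mid=-2.50372 |R|=0.98522 →hi
  ...
  [-2.51286,-2.51269] ⇒ x*=-2.5127
Stable set (-2.5127, 0).

(-2.5127, 0).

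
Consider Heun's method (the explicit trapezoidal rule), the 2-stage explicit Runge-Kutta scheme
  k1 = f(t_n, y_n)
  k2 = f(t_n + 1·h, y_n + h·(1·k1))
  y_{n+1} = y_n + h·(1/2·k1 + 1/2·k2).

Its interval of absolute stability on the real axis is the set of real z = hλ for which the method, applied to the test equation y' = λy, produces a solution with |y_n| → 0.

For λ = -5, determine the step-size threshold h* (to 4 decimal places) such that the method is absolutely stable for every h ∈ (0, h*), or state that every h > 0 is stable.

Set f=λy, z=hλ:
  order 2, 2-stage ⇒ R(z)=1+z+z^2/2
  (e.g. R(-0.92)=0.50320, |R|=0.50320)

Solve |R(x)|<1 on ℝ⁻.
x=-0.92: |R|=0.5032
|R(-1.98)|=0.9802 |R(-1.91)|=0.9140 |R(-1.11)|=0.5060
Bisect:
  x_lo=-2.4267 |R|=1.5177  x_hi=-0.0960 |R|=0.9086
  mid=-1.26136 |R|=0.53416 →hi
  mid=-1.84402 |R|=0.85619 →hi
  mid=-2.13535 |R|=1.14451 →lo
  mid=-1.98969 |R|=0.98974 →hi
  mid=-2.06252 |R|=1.06447 →lo
  mid=-2.02610 |R|=1.02644 →lo
  mid=-2.00789 |R|=1.00793 →lo
  mid=-1.99879 |R|=0.99879 →hi
  mid=-2.00334 |R|=1.00335 →lo
  ...
  [-2.00007,-1.99993] ⇒ x*=-2.0000
So |R|<1 on (-2.0000, 0).

(-2.0000,0); λ=-5 ⇒ h* = 0.4000.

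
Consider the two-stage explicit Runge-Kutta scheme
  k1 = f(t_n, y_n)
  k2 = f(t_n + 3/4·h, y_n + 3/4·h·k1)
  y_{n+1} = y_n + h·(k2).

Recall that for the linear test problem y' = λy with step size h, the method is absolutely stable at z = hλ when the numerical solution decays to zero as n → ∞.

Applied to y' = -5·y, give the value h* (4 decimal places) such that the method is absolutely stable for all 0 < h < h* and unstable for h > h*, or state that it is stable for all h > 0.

(-1.3333,0); λ=-5 ⇒ h* = (4/3)/5 = 0.2667.

Test eqn y'=λy, z=hλ:
  k1=λy_n ⇒ h·k1=z·y_n;  k2=λ(1+3/4z)y_n ⇒ h·k2=z(1+3/4z)y_n
  y_{n+1}/y_n = 1 + z(1+3/4z) = 1 + z + 3/4z²
  Hence R(z) = 1 + z + 3/4z².

Boundary: |R(x)|=1, x<0.
x=-1.61: |R|=1.3341
R=1: x+3/4x²=0 ⇒ x=−4/3=-1.3333; min R=1−1/(4·3/4)=0.6667>−1
Confirm numerically:
  x=-1.166: |R|=0.85367 <1
  x=-1.161: |R|=0.84994 <1
  x=-0.747: |R|=0.67151 <1
  x=-1.811: |R|=1.64879 >1
  x=-1.491: |R|=1.17631 >1
  x=-1.438: |R|=1.11288 >1
Interval (-1.3333, 0).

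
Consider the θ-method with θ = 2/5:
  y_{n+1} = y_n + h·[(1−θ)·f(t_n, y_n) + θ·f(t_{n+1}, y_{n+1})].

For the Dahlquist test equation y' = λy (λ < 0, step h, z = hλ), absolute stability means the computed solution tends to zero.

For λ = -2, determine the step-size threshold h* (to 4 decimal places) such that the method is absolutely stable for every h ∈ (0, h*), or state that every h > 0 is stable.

(-10.0000,0); λ=-2 ⇒ h* = (10)/2 = 5.0000.

Test eqn y'=λy, z=hλ:
  y_{n+1} = y_n + z·[3/5·y_n + 2/5·y_{n+1}] ⇒ (1 − 2/5z)y_{n+1} = (1 + 3/5z)y_n
  so R(z) = (1 + 3/5z)/(1 − 2/5z).

Solve |R(x)|<1 on ℝ⁻.
x=-1.2: |R|=0.1892
R=−1: 1+3/5x = −1+2/5x ⇒ -1/5x=2 ⇒ x=2/(-1/5)=-10.0000
Confirm numerically:
  x=-9.675: |R|=0.98665 <1
  x=-7.792: |R|=0.89273 <1
  x=-4.583: |R|=0.61761 <1
  x=-10.305: |R|=1.01191 >1
  x=-10.223: |R|=1.00876 >1
So |R|<1 on (-10.0000, 0).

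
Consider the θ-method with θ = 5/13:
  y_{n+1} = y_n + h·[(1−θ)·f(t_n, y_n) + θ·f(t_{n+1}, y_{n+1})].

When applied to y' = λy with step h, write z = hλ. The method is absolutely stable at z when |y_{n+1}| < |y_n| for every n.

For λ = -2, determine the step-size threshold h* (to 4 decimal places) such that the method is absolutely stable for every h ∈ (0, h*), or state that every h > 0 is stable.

Test eqn y'=λy, z=hλ:
  y_{n+1} = y_n + z·[8/13·y_n + 5/13·y_{n+1}] ⇒ (1 − 5/13z)y_{n+1} = (1 + 8/13z)y_n
  ⇒ R(z) = (1 + 8/13z)/(1 − 5/13z).

Solve |R(x)|<1 on ℝ⁻.
x=-1.68: |R|=0.0206
R=−1: 1+8/13x = −1+5/13x ⇒ -3/13x=2 ⇒ x=2/(-3/13)=-8.6667
Confirm numerically:
  x=-8.036: |R|=0.96442 <1
  x=-6.235: |R|=0.83486 <1
  x=-3.972: |R|=0.57139 <1
  x=-3.585: |R|=0.50703 <1
  x=-9.111: |R|=1.02276 >1
  x=-9.107: |R|=1.02257 >1
  x=-8.707: |R|=1.00214 >1
So |R|<1 on (-8.6667, 0).

(-8.6667,0); λ=-2 ⇒ h* = (26/3)/2 = 4.3333.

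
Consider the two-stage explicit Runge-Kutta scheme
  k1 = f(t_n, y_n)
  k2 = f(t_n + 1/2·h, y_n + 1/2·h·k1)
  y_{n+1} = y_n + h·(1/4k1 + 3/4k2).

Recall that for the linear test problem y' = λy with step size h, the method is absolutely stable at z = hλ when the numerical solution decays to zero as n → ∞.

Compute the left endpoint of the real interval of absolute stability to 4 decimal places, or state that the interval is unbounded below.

On y'=λy, z=hλ:
  k1=λy_n ⇒ h·k1=z·y_n;  k2=λ(1+1/2z)y_n ⇒ h·k2=z(1+1/2z)y_n
  y_{n+1}/y_n = 1 + 1/4z + 3/4z(1+1/2z) = 1 + z + 3/8z²
  ⇒ R(z) = 1 + z + 3/8z².

Need |R(x)|<1, x<0.
x=-0.68: |R|=0.4934
R=1: x+3/8x²=0 ⇒ x=−8/3=-2.6667; min R=1−1/(4·3/8)=0.3333>−1
Confirm numerically:
  x=-2.450: |R|=0.80094 <1
  x=-1.948: |R|=0.47501 <1
  x=-1.077: |R|=0.35797 <1
  x=-3.223: |R|=1.67240 >1
  x=-2.888: |R|=1.23970 >1
So |R|<1 on (-2.6667, 0).

left endpoint -2.6667.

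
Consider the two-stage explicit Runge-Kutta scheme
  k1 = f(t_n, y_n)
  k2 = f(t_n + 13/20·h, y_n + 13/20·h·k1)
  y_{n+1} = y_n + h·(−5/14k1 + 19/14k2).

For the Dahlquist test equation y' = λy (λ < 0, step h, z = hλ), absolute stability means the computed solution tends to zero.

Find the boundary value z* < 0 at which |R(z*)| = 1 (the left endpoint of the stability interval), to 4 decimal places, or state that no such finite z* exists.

z* = -1.1336.

With y'=λy (z=hλ):
  k1=λy_n ⇒ h·k1=z·y_n;  k2=λ(1+13/20z)y_n ⇒ h·k2=z(1+13/20z)y_n
  y_{n+1}/y_n = 1 − 5/14z + 19/14z(1+13/20z) = 1 + z + 247/280z²
  R(z) = 1 + z + 247/280z².

Find x<0 with |R(x)|<1.
x=-1.6: |R|=1.6583
R=1: x+247/280x²=0 ⇒ x=−280/247=-1.1336; min R=1−1/(4·247/280)=0.7166>−1
Confirm numerically:
  x=-0.982: |R|=0.86867 <1
  x=-0.944: |R|=0.84211 <1
  x=-0.560: |R|=0.71664 <1
  x=-1.725: |R|=1.89993 >1
  x=-1.244: |R|=1.12115 >1
Stable set (-1.1336, 0).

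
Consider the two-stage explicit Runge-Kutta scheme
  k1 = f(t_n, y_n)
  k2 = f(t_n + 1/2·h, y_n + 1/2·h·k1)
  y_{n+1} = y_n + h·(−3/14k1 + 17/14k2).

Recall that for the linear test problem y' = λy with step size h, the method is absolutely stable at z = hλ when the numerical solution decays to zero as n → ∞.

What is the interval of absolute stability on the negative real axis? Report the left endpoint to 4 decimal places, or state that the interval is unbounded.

On y'=λy, z=hλ:
  k1=λy_n ⇒ h·k1=z·y_n;  k2=λ(1+1/2z)y_n ⇒ h·k2=z(1+1/2z)y_n
  y_{n+1}/y_n = 1 − 3/14z + 17/14z(1+1/2z) = 1 + z + 17/28z²
  R(z) = 1 + z + 17/28z².

Solve |R(x)|<1 on ℝ⁻.
x=-0.91: |R|=0.5928
R=1: x+17/28x²=0 ⇒ x=−28/17=-1.6471; min R=1−1/(4·17/28)=0.5882>−1
Confirm numerically:
  x=-1.611: |R|=0.96473 <1
  x=-1.368: |R|=0.76822 <1
  x=-1.252: |R|=0.69970 <1
  x=-1.240: |R|=0.69354 <1
  x=-2.177: |R|=1.70045 >1
  x=-1.902: |R|=1.29440 >1
  x=-1.690: |R|=1.04406 >1
Interval (-1.6471, 0).

z∈(-1.6471,0).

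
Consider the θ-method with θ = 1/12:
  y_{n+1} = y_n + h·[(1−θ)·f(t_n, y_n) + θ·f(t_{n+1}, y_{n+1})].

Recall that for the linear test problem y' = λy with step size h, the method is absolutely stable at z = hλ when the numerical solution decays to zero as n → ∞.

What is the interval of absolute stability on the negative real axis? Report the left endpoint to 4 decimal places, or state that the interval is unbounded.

z∈(-2.4000,0).

On y'=λy, z=hλ:
  y_{n+1} = y_n + z·[11/12·y_n + 1/12·y_{n+1}] ⇒ (1 − 1/12z)y_{n+1} = (1 + 11/12z)y_n
  Hence R(z) = (1 + 11/12z)/(1 − 1/12z).

Boundary: |R(x)|=1, x<0.
x=-1.71: |R|=0.4967
R=−1: 1+11/12x = −1+1/12x ⇒ -5/6x=2 ⇒ x=2/(-5/6)=-2.4000
Confirm numerically:
  x=-2.009: |R|=0.72089 <1
  x=-1.944: |R|=0.67298 <1
  x=-1.344: |R|=0.20863 <1
  x=-1.174: |R|=0.06938 <1
  x=-2.946: |R|=1.36532 >1
  x=-2.927: |R|=1.35305 >1
Stable set (-2.4000, 0).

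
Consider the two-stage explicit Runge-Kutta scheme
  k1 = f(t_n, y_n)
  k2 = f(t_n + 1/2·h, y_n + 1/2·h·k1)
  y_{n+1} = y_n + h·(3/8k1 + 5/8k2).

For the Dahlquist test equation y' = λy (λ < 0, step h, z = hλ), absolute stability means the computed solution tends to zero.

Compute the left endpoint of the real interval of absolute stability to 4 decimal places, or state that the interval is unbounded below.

With y'=λy (z=hλ):
  k1=λy_n ⇒ h·k1=z·y_n;  k2=λ(1+1/2z)y_n ⇒ h·k2=z(1+1/2z)y_n
  y_{n+1}/y_n = 1 + 3/8z + 5/8z(1+1/2z) = 1 + z + 5/16z²
  so R(z) = 1 + z + 5/16z².

Find x<0 with |R(x)|<1.
x=-0.81: |R|=0.3950
R=1: x+5/16x²=0 ⇒ x=−16/5=-3.2000; min R=1−1/(4·5/16)=0.2000>−1
Confirm numerically:
  x=-2.702: |R|=0.57950 <1
  x=-2.343: |R|=0.37252 <1
  x=-2.243: |R|=0.32920 <1
  x=-2.150: |R|=0.29453 <1
  x=-3.712: |R|=1.59392 >1
  x=-3.270: |R|=1.07153 >1
Interval (-3.2000, 0).

z* = -3.2000.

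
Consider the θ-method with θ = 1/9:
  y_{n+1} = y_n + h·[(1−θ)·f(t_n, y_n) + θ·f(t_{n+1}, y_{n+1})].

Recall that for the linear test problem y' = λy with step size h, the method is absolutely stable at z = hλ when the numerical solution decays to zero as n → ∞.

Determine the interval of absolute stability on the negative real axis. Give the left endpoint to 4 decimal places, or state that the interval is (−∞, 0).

z∈(-2.5714,0).

On y'=λy, z=hλ:
  y_{n+1} = y_n + z·[8/9·y_n + 1/9·y_{n+1}] ⇒ (1 − 1/9z)y_{n+1} = (1 + 8/9z)y_n
  R(z) = (1 + 8/9z)/(1 − 1/9z).

Boundary: |R(x)|=1, x<0.
x=-1.79: |R|=0.4930
R=−1: 1+8/9x = −1+1/9x ⇒ -7/9x=2 ⇒ x=2/(-7/9)=-2.5714
Confirm numerically:
  x=-2.401: |R|=0.89536 <1
  x=-1.526: |R|=0.30477 <1
  x=-1.444: |R|=0.24435 <1
  x=-2.993: |R|=1.24606 >1
  x=-2.844: |R|=1.16109 >1
  x=-2.658: |R|=1.05198 >1
Stable set (-2.5714, 0).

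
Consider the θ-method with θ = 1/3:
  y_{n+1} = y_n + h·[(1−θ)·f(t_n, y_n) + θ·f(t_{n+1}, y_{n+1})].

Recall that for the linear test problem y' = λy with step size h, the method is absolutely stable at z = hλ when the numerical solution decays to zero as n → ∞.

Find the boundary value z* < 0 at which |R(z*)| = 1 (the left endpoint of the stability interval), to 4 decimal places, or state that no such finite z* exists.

Set f=λy, z=hλ:
  y_{n+1} = y_n + z·[2/3·y_n + 1/3·y_{n+1}] ⇒ (1 − 1/3z)y_{n+1} = (1 + 2/3z)y_n
  R(z) = (1 + 2/3z)/(1 − 1/3z).

Solve |R(x)|<1 on ℝ⁻.
x=-1.68: |R|=0.0769
R=−1: 1+2/3x = −1+1/3x ⇒ -1/3x=2 ⇒ x=2/(-1/3)=-6.0000
Confirm numerically:
  x=-5.776: |R|=0.97448 <1
  x=-5.253: |R|=0.90949 <1
  x=-4.698: |R|=0.83087 <1
  x=-3.045: |R|=0.51117 <1
  x=-6.391: |R|=1.04164 >1
  x=-6.235: |R|=1.02545 >1
  x=-6.118: |R|=1.01294 >1
Stable set (-6.0000, 0).

left endpoint -6.0000.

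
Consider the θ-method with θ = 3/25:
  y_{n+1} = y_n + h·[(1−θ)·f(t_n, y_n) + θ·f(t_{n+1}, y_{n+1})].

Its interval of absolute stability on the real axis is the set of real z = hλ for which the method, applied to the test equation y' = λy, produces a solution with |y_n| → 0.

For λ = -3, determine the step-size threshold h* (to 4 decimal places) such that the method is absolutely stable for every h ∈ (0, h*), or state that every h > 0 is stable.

(-2.6316,0); λ=-3 ⇒ h* = (50/19)/3 = 0.8772.

On y'=λy, z=hλ:
  y_{n+1} = y_n + z·[22/25·y_n + 3/25·y_{n+1}] ⇒ (1 − 3/25z)y_{n+1} = (1 + 22/25z)y_n
  ⇒ R(z) = (1 + 22/25z)/(1 − 3/25z).

Solve |R(x)|<1 on ℝ⁻.
x=-1.56: |R|=0.3140
R=−1: 1+22/25x = −1+3/25x ⇒ -19/25x=2 ⇒ x=2/(-19/25)=-2.6316
Confirm numerically:
  x=-1.613: |R|=0.35142 <1
  x=-1.594: |R|=0.33806 <1
  x=-1.574: |R|=0.32394 <1
  x=-1.528: |R|=0.29124 <1
  x=-3.044: |R|=1.22958 >1
  x=-2.959: |R|=1.18363 >1
So |R|<1 on (-2.6316, 0).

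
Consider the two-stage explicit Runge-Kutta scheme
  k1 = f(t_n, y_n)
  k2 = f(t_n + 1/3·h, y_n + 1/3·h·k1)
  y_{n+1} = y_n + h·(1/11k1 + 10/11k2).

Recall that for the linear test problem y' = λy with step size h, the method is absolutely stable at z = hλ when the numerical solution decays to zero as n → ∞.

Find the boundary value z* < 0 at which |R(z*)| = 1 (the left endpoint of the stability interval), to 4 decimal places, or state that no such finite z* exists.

z* = -3.3000.

On y'=λy, z=hλ:
  k1=λy_n ⇒ h·k1=z·y_n;  k2=λ(1+1/3z)y_n ⇒ h·k2=z(1+1/3z)y_n
  y_{n+1}/y_n = 1 + 1/11z + 10/11z(1+1/3z) = 1 + z + 10/33z²
  so R(z) = 1 + z + 10/33z².

Boundary: |R(x)|=1, x<0.
x=-1.63: |R|=0.1751
R=1: x+10/33x²=0 ⇒ x=−33/10=-3.3000; min R=1−1/(4·10/33)=0.1750>−1
Confirm numerically:
  x=-3.269: |R|=0.96929 <1
  x=-3.053: |R|=0.77149 <1
  x=-2.188: |R|=0.26271 <1
  x=-1.632: |R|=0.17510 <1
  x=-3.890: |R|=1.69548 >1
  x=-3.381: |R|=1.08299 >1
  x=-3.370: |R|=1.07148 >1
Interval (-3.3000, 0).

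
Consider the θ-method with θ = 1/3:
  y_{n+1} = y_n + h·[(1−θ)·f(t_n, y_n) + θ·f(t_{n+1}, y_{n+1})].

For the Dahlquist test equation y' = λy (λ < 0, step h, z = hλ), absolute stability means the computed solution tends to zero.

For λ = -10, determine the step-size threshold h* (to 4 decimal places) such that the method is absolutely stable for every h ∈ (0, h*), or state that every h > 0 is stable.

(-6.0000,0); λ=-10 ⇒ h* = (6)/10 = 0.6000.

Test eqn y'=λy, z=hλ:
  y_{n+1} = y_n + z·[2/3·y_n + 1/3·y_{n+1}] ⇒ (1 − 1/3z)y_{n+1} = (1 + 2/3z)y_n
  so R(z) = (1 + 2/3z)/(1 − 1/3z).

Find x<0 with |R(x)|<1.
x=-0.49: |R|=0.5788
R=−1: 1+2/3x = −1+1/3x ⇒ -1/3x=2 ⇒ x=2/(-1/3)=-6.0000
Confirm numerically:
  x=-5.644: |R|=0.95882 <1
  x=-4.066: |R|=0.72629 <1
  x=-3.758: |R|=0.66825 <1
  x=-3.121: |R|=0.52965 <1
  x=-6.553: |R|=1.05789 >1
  x=-6.415: |R|=1.04408 >1
  x=-6.187: |R|=1.02035 >1
Interval (-6.0000, 0).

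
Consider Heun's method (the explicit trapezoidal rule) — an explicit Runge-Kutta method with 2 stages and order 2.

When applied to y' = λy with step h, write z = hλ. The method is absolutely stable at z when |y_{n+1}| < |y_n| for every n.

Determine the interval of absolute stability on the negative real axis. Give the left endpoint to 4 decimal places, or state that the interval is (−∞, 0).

With y'=λy (z=hλ):
  order 2, 2-stage ⇒ R(z)=1+z+z^2/2
  (e.g. R(-1.16)=0.51280, |R|=0.51280)

Boundary: |R(x)|=1, x<0.
x=-1.16: |R|=0.5128
|R(-2.37)|=1.4385 |R(-0.71)|=0.5421 |R(-0.6)|=0.5800
Bisect:
  x_lo=-2.4973 |R|=1.6210  x_hi=-0.2352 |R|=0.7925
  mid=-1.36626 |R|=0.56707 →hi
  mid=-1.93180 |R|=0.93413 →hi
  mid=-2.21457 |R|=1.23759 →lo
  mid=-2.07319 |R|=1.07586 →lo
  mid=-2.00249 |R|=1.00250 →lo
  mid=-1.96715 |R|=0.96769 →hi
  mid=-1.98482 |R|=0.98493 →hi
  mid=-1.99366 |R|=0.99368 →hi
  mid=-1.99807 |R|=0.99808 →hi
  mid=-2.00028 |R|=1.00028 →lo
  ...
  [-2.00001,-1.99987] ⇒ x*=-2.0000
Stable set (-2.0000, 0).

z∈(-2.0000,0).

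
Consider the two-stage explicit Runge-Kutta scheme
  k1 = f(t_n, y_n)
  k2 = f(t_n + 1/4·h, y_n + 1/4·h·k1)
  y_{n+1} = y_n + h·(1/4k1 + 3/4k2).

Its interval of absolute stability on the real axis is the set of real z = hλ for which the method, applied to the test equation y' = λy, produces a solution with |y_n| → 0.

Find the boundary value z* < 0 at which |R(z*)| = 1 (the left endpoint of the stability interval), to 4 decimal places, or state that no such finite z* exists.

With y'=λy (z=hλ):
  k1=λy_n ⇒ h·k1=z·y_n;  k2=λ(1+1/4z)y_n ⇒ h·k2=z(1+1/4z)y_n
  y_{n+1}/y_n = 1 + 1/4z + 3/4z(1+1/4z) = 1 + z + 3/16z²
  so R(z) = 1 + z + 3/16z².

Solve |R(x)|<1 on ℝ⁻.
x=-1.31: |R|=0.0118
R=1: x+3/16x²=0 ⇒ x=−16/3=-5.3333; min R=1−1/(4·3/16)=-0.3333>−1
Confirm numerically:
  x=-5.079: |R|=0.75780 <1
  x=-4.869: |R|=0.57609 <1
  x=-4.475: |R|=0.27980 <1
  x=-4.188: |R|=0.10063 <1
  x=-5.753: |R|=1.45269 >1
  x=-5.546: |R|=1.22115 >1
Stable set (-5.3333, 0).

z* = -5.3333.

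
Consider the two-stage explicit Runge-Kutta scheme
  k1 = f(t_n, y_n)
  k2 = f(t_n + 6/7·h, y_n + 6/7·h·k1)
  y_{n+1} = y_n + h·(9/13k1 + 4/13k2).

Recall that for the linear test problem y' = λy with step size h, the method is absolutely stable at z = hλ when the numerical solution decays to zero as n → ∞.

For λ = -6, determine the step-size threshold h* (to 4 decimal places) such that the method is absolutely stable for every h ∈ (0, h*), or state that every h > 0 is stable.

Set f=λy, z=hλ:
  k1=λy_n ⇒ h·k1=z·y_n;  k2=λ(1+6/7z)y_n ⇒ h·k2=z(1+6/7z)y_n
  y_{n+1}/y_n = 1 + 9/13z + 4/13z(1+6/7z) = 1 + z + 24/91z²
  R(z) = 1 + z + 24/91z².

Boundary: |R(x)|=1, x<0.
x=-1.24: |R|=0.1655
R=1: x+24/91x²=0 ⇒ x=−91/24=-3.7917; min R=1−1/(4·24/91)=0.0521>−1
Confirm numerically:
  x=-3.253: |R|=0.53786 <1
  x=-3.035: |R|=0.39433 <1
  x=-2.814: |R|=0.27442 <1
  x=-4.092: |R|=1.32412 >1
  x=-4.002: |R|=1.22200 >1
  x=-3.980: |R|=1.19769 >1
Stable set (-3.7917, 0).

(-3.7917,0); λ=-6 ⇒ h* = (91/24)/6 = 0.6319.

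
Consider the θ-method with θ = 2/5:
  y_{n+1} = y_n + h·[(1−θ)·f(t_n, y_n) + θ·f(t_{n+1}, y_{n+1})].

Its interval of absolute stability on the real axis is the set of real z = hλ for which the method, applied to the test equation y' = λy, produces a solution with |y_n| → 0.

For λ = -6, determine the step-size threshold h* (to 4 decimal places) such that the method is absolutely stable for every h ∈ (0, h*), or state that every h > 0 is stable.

(-10.0000,0); λ=-6 ⇒ h* = (10)/6 = 1.6667.

Test eqn y'=λy, z=hλ:
  y_{n+1} = y_n + z·[3/5·y_n + 2/5·y_{n+1}] ⇒ (1 − 2/5z)y_{n+1} = (1 + 3/5z)y_n
  so R(z) = (1 + 3/5z)/(1 − 2/5z).

Boundary: |R(x)|=1, x<0.
x=-1.27: |R|=0.1578
R=−1: 1+3/5x = −1+2/5x ⇒ -1/5x=2 ⇒ x=2/(-1/5)=-10.0000
Confirm numerically:
  x=-9.912: |R|=0.99646 <1
  x=-9.172: |R|=0.96453 <1
  x=-5.991: |R|=0.76393 <1
  x=-4.379: |R|=0.59144 <1
  x=-10.425: |R|=1.01644 >1
  x=-10.210: |R|=1.00826 >1
  x=-10.118: |R|=1.00468 >1
So |R|<1 on (-10.0000, 0).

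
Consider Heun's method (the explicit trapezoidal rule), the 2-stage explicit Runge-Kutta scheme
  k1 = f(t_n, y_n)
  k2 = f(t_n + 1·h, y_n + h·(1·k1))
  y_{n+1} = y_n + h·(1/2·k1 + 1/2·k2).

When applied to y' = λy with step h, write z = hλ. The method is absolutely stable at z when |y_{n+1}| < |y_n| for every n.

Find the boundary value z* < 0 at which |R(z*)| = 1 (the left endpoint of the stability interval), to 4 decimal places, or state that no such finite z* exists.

z* = -2.0000.

Set f=λy, z=hλ:
  order 2, 2-stage ⇒ R(z)=1+z+z^2/2
  (e.g. R(-1.18)=0.51620, |R|=0.51620)

Find x<0 with |R(x)|<1.
x=-1.18: |R|=0.5162
|R(-2.26)|=1.2938 |R(-0.84)|=0.5128 |R(-0.51)|=0.6200
Bisect:
  x_lo=-2.4981 |R|=1.6222  x_hi=-0.2049 |R|=0.8161
  mid=-1.35153 |R|=0.56179 →hi
  mid=-1.92483 |R|=0.92766 →hi
  mid=-2.21149 |R|=1.23385 →lo
  mid=-2.06816 |R|=1.07048 →lo
  mid=-1.99650 |R|=0.99650 →hi
  mid=-2.03233 |R|=1.03285 →lo
  mid=-2.01441 |R|=1.01452 →lo
  ...
  [-2.00014,-2.00000] ⇒ x*=-2.0000
So |R|<1 on (-2.0000, 0).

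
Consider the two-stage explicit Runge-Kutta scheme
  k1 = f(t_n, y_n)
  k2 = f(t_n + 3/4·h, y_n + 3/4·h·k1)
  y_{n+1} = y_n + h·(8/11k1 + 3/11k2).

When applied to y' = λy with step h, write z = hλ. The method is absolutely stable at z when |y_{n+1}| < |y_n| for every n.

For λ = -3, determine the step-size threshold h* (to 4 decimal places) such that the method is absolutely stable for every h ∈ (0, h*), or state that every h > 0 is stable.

With y'=λy (z=hλ):
  k1=λy_n ⇒ h·k1=z·y_n;  k2=λ(1+3/4z)y_n ⇒ h·k2=z(1+3/4z)y_n
  y_{n+1}/y_n = 1 + 8/11z + 3/11z(1+3/4z) = 1 + z + 9/44z²
  R(z) = 1 + z + 9/44z².

Find x<0 with |R(x)|<1.
x=-1.19: |R|=0.0997
R=1: x+9/44x²=0 ⇒ x=−44/9=-4.8889; min R=1−1/(4·9/44)=-0.2222>−1
Confirm numerically:
  x=-4.780: |R|=0.89354 <1
  x=-4.220: |R|=0.42263 <1
  x=-3.675: |R|=0.08751 <1
  x=-1.998: |R|=0.18145 <1
  x=-5.347: |R|=1.50104 >1
  x=-5.275: |R|=1.41661 >1
  x=-4.915: |R|=1.02625 >1
So |R|<1 on (-4.8889, 0).

(-4.8889,0); λ=-3 ⇒ h* = (44/9)/3 = 1.6296.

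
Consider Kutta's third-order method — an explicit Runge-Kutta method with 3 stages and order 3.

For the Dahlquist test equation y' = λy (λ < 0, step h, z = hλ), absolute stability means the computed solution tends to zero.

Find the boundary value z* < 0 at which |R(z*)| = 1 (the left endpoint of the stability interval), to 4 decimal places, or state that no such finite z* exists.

z* = -2.5127.

Test eqn y'=λy, z=hλ:
  order 3, 3-stage ⇒ R(z)=1+z+z^2/2+z^3/6
  (e.g. R(-0.62)=0.53248, |R|=0.53248)

Boundary: |R(x)|=1, x<0.
x=-0.62: |R|=0.5325
|R(-1.86)|=0.2027 |R(-1.79)|=0.1438 |R(-0.68)|=0.4988
Bisect:
  x_lo=-3.3339 |R|=2.9523  x_hi=-0.3008 |R|=0.7399
  mid=-1.81732 |R|=0.16632 →hi
  mid=-2.57559 |R|=1.10637 →lo
  mid=-2.19646 |R|=0.55035 →hi
  mid=-2.38603 |R|=0.80346 →hi
  mid=-2.48081 |R|=0.94826 →hi
  mid=-2.52820 |R|=1.02560 →lo
  mid=-2.50451 |R|=0.98651 →hi
  mid=-2.51635 |R|=1.00594 →lo
  mid=-2.51043 |R|=0.99620 →hi
  ...
  [-2.51284,-2.51265] ⇒ x*=-2.5127
Stable set (-2.5127, 0).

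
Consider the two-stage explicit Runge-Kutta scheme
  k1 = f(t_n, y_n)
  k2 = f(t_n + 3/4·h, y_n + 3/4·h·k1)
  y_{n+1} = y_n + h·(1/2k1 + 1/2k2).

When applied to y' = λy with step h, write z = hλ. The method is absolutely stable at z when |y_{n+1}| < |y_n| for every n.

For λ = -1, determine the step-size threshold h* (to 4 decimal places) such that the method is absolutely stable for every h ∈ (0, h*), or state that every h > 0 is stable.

With y'=λy (z=hλ):
  k1=λy_n ⇒ h·k1=z·y_n;  k2=λ(1+3/4z)y_n ⇒ h·k2=z(1+3/4z)y_n
  y_{n+1}/y_n = 1 + 1/2z + 1/2z(1+3/4z) = 1 + z + 3/8z²
  R(z) = 1 + z + 3/8z².

Need |R(x)|<1, x<0.
x=-1.17: |R|=0.3433
R=1: x+3/8x²=0 ⇒ x=−8/3=-2.6667; min R=1−1/(4·3/8)=0.3333>−1
Confirm numerically:
  x=-2.615: |R|=0.94933 <1
  x=-2.319: |R|=0.69766 <1
  x=-2.139: |R|=0.57675 <1
  x=-1.945: |R|=0.47363 <1
  x=-2.953: |R|=1.31708 >1
  x=-2.844: |R|=1.18913 >1
So |R|<1 on (-2.6667, 0).

(-2.6667,0); λ=-1 ⇒ h* = (8/3)/1 = 2.6667.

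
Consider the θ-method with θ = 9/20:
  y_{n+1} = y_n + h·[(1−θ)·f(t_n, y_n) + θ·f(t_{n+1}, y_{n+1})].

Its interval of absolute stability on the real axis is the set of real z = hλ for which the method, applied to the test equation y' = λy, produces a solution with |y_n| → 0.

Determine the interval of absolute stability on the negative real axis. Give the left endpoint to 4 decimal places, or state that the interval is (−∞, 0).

Test eqn y'=λy, z=hλ:
  y_{n+1} = y_n + z·[11/20·y_n + 9/20·y_{n+1}] ⇒ (1 − 9/20z)y_{n+1} = (1 + 11/20z)y_n
  R(z) = (1 + 11/20z)/(1 − 9/20z).

Need |R(x)|<1, x<0.
x=-1.49: |R|=0.1081
R=−1: 1+11/20x = −1+9/20x ⇒ -1/10x=2 ⇒ x=2/(-1/10)=-20.0000
Confirm numerically:
  x=-17.029: |R|=0.96570 <1
  x=-16.808: |R|=0.96273 <1
  x=-13.803: |R|=0.91407 <1
  x=-11.311: |R|=0.85732 <1
  x=-20.407: |R|=1.00400 >1
  x=-20.226: |R|=1.00224 >1
So |R|<1 on (-20.0000, 0).

z∈(-20.0000,0).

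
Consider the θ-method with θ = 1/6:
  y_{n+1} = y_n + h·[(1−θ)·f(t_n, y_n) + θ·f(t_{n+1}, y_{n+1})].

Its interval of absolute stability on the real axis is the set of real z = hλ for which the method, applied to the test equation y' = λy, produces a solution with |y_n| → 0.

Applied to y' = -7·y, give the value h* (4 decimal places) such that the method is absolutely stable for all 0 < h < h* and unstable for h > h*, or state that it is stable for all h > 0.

On y'=λy, z=hλ:
  y_{n+1} = y_n + z·[5/6·y_n + 1/6·y_{n+1}] ⇒ (1 − 1/6z)y_{n+1} = (1 + 5/6z)y_n
  R(z) = (1 + 5/6z)/(1 − 1/6z).

Find x<0 with |R(x)|<1.
x=-1.45: |R|=0.1678
R=−1: 1+5/6x = −1+1/6x ⇒ -2/3x=2 ⇒ x=2/(-2/3)=-3.0000
Confirm numerically:
  x=-2.891: |R|=0.95096 <1
  x=-2.069: |R|=0.53848 <1
  x=-1.863: |R|=0.42159 <1
  x=-3.545: |R|=1.22839 >1
  x=-3.500: |R|=1.21053 >1
Stable set (-3.0000, 0).

(-3.0000,0); λ=-7 ⇒ h* = (3)/7 = 0.4286.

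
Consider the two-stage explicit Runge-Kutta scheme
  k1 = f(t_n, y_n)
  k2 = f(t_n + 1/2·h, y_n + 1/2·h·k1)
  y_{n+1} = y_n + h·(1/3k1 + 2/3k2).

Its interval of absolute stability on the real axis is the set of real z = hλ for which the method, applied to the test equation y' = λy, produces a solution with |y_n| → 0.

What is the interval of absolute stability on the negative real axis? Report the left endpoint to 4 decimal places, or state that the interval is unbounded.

Test eqn y'=λy, z=hλ:
  k1=λy_n ⇒ h·k1=z·y_n;  k2=λ(1+1/2z)y_n ⇒ h·k2=z(1+1/2z)y_n
  y_{n+1}/y_n = 1 + 1/3z + 2/3z(1+1/2z) = 1 + z + 1/3z²
  ⇒ R(z) = 1 + z + 1/3z².

Find x<0 with |R(x)|<1.
x=-0.81: |R|=0.4087
R=1: x+1/3x²=0 ⇒ x=−3=-3.0000; min R=1−1/(4·1/3)=0.2500>−1
Confirm numerically:
  x=-2.137: |R|=0.38526 <1
  x=-1.618: |R|=0.25464 <1
  x=-1.242: |R|=0.27219 <1
  x=-3.347: |R|=1.38714 >1
  x=-3.134: |R|=1.13999 >1
So |R|<1 on (-3.0000, 0).

(-3.0000, 0).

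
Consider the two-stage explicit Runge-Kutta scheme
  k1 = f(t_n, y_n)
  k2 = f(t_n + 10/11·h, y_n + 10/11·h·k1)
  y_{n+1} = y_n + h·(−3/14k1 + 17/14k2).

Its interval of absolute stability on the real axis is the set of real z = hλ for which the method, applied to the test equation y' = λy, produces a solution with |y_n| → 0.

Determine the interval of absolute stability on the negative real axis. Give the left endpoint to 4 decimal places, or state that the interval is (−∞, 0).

On y'=λy, z=hλ:
  k1=λy_n ⇒ h·k1=z·y_n;  k2=λ(1+10/11z)y_n ⇒ h·k2=z(1+10/11z)y_n
  y_{n+1}/y_n = 1 − 3/14z + 17/14z(1+10/11z) = 1 + z + 85/77z²
  so R(z) = 1 + z + 85/77z².

Need |R(x)|<1, x<0.
x=-1.51: |R|=2.0070
R=1: x+85/77x²=0 ⇒ x=−77/85=-0.9059; min R=1−1/(4·85/77)=0.7735>−1
Confirm numerically:
  x=-0.852: |R|=0.94932 <1
  x=-0.745: |R|=0.86769 <1
  x=-0.618: |R|=0.80360 <1
  x=-0.531: |R|=0.78026 <1
  x=-1.165: |R|=1.33324 >1
  x=-0.969: |R|=1.06752 >1
Stable set (-0.9059, 0).

z∈(-0.9059,0).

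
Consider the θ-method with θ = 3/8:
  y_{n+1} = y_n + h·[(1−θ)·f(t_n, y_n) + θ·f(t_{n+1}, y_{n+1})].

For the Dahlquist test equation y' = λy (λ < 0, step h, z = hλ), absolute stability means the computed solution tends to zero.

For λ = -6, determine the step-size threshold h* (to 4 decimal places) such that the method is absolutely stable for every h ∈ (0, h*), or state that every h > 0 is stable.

With y'=λy (z=hλ):
  y_{n+1} = y_n + z·[5/8·y_n + 3/8·y_{n+1}] ⇒ (1 − 3/8z)y_{n+1} = (1 + 5/8z)y_n
  ⇒ R(z) = (1 + 5/8z)/(1 − 3/8z).

Need |R(x)|<1, x<0.
x=-0.93: |R|=0.3105
R=−1: 1+5/8x = −1+3/8x ⇒ -1/4x=2 ⇒ x=2/(-1/4)=-8.0000
Confirm numerically:
  x=-5.902: |R|=0.83677 <1
  x=-5.245: |R|=0.76785 <1
  x=-3.800: |R|=0.56701 <1
  x=-3.477: |R|=0.50920 <1
  x=-8.590: |R|=1.03494 >1
  x=-8.477: |R|=1.02854 >1
  x=-8.241: |R|=1.01473 >1
So |R|<1 on (-8.0000, 0).

(-8.0000,0); λ=-6 ⇒ h* = (8)/6 = 1.3333.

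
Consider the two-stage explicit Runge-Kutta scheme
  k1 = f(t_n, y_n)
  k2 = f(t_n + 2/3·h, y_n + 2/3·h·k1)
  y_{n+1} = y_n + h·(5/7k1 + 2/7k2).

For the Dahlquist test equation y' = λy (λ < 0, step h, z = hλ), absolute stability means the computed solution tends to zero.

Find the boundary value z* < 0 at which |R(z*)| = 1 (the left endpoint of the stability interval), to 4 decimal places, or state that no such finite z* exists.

left endpoint -5.2500.

On y'=λy, z=hλ:
  k1=λy_n ⇒ h·k1=z·y_n;  k2=λ(1+2/3z)y_n ⇒ h·k2=z(1+2/3z)y_n
  y_{n+1}/y_n = 1 + 5/7z + 2/7z(1+2/3z) = 1 + z + 4/21z²
  R(z) = 1 + z + 4/21z².

Solve |R(x)|<1 on ℝ⁻.
x=-0.89: |R|=0.2609
R=1: x+4/21x²=0 ⇒ x=−21/4=-5.2500; min R=1−1/(4·4/21)=-0.3125>−1
Confirm numerically:
  x=-3.762: |R|=0.06626 <1
  x=-3.758: |R|=0.06799 <1
  x=-2.798: |R|=0.30680 <1
  x=-5.819: |R|=1.63067 >1
  x=-5.452: |R|=1.20977 >1
  x=-5.305: |R|=1.05558 >1
So |R|<1 on (-5.2500, 0).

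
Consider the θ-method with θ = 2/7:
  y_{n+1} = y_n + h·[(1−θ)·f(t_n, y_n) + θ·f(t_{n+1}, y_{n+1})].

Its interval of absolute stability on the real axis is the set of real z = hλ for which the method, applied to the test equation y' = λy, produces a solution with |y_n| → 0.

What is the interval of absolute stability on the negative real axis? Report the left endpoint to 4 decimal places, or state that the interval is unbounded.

With y'=λy (z=hλ):
  y_{n+1} = y_n + z·[5/7·y_n + 2/7·y_{n+1}] ⇒ (1 − 2/7z)y_{n+1} = (1 + 5/7z)y_n
  Hence R(z) = (1 + 5/7z)/(1 − 2/7z).

Solve |R(x)|<1 on ℝ⁻.
x=-1.38: |R|=0.0102
R=−1: 1+5/7x = −1+2/7x ⇒ -3/7x=2 ⇒ x=2/(-3/7)=-4.6667
Confirm numerically:
  x=-2.658: |R|=0.51072 <1
  x=-2.140: |R|=0.32801 <1
  x=-2.130: |R|=0.32416 <1
  x=-5.078: |R|=1.07193 >1
  x=-4.940: |R|=1.04858 >1
  x=-4.819: |R|=1.02747 >1
Interval (-4.6667, 0).

z∈(-4.6667,0).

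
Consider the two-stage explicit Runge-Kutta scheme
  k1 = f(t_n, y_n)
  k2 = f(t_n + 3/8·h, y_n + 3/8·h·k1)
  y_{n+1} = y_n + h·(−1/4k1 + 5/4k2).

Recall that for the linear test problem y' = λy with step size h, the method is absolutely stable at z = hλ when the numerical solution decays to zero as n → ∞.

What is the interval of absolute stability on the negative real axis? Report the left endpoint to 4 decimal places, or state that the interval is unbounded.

Test eqn y'=λy, z=hλ:
  k1=λy_n ⇒ h·k1=z·y_n;  k2=λ(1+3/8z)y_n ⇒ h·k2=z(1+3/8z)y_n
  y_{n+1}/y_n = 1 − 1/4z + 5/4z(1+3/8z) = 1 + z + 15/32z²
  so R(z) = 1 + z + 15/32z².

Solve |R(x)|<1 on ℝ⁻.
x=-0.31: |R|=0.7350
R=1: x+15/32x²=0 ⇒ x=−32/15=-2.1333; min R=1−1/(4·15/32)=0.4667>−1
Confirm numerically:
  x=-1.653: |R|=0.62782 <1
  x=-0.950: |R|=0.47305 <1
  x=-0.945: |R|=0.47361 <1
  x=-0.889: |R|=0.48146 <1
  x=-2.398: |R|=1.29750 >1
  x=-2.350: |R|=1.23867 >1
Interval (-2.1333, 0).

z∈(-2.1333,0).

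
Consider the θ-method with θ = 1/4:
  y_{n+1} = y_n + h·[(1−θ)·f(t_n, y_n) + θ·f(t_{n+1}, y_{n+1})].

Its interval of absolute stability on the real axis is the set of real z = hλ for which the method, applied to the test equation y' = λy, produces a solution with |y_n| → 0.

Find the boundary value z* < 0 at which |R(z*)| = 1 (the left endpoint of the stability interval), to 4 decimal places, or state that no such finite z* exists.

Test eqn y'=λy, z=hλ:
  y_{n+1} = y_n + z·[3/4·y_n + 1/4·y_{n+1}] ⇒ (1 − 1/4z)y_{n+1} = (1 + 3/4z)y_n
  so R(z) = (1 + 3/4z)/(1 − 1/4z).

Need |R(x)|<1, x<0.
x=-0.38: |R|=0.6530
R=−1: 1+3/4x = −1+1/4x ⇒ -1/2x=2 ⇒ x=2/(-1/2)=-4.0000
Confirm numerically:
  x=-2.811: |R|=0.65086 <1
  x=-2.392: |R|=0.49687 <1
  x=-2.377: |R|=0.49098 <1
  x=-1.631: |R|=0.15859 <1
  x=-4.487: |R|=1.11476 >1
  x=-4.086: |R|=1.02127 >1
Stable set (-4.0000, 0).

left endpoint -4.0000.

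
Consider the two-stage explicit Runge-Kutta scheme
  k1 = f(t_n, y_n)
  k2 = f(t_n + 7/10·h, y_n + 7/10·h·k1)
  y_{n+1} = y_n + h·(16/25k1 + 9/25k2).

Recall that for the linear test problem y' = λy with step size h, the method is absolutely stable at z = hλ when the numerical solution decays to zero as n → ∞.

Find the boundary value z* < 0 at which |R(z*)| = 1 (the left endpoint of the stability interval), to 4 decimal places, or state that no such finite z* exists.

z* = -3.9683.

Set f=λy, z=hλ:
  k1=λy_n ⇒ h·k1=z·y_n;  k2=λ(1+7/10z)y_n ⇒ h·k2=z(1+7/10z)y_n
  y_{n+1}/y_n = 1 + 16/25z + 9/25z(1+7/10z) = 1 + z + 63/250z²
  ⇒ R(z) = 1 + z + 63/250z².

Solve |R(x)|<1 on ℝ⁻.
x=-1.14: |R|=0.1875
R=1: x+63/250x²=0 ⇒ x=−250/63=-3.9683; min R=1−1/(4·63/250)=0.0079>−1
Confirm numerically:
  x=-3.239: |R|=0.40476 <1
  x=-3.183: |R|=0.37014 <1
  x=-2.863: |R|=0.20259 <1
  x=-2.525: |R|=0.08166 <1
  x=-4.395: |R|=1.47264 >1
  x=-4.327: |R|=1.39118 >1
  x=-4.269: |R|=1.32354 >1
Stable set (-3.9683, 0).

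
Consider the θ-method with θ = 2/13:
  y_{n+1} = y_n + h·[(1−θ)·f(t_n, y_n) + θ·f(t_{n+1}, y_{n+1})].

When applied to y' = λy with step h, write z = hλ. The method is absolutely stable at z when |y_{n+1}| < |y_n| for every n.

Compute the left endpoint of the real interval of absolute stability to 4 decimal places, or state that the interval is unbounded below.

z* = -2.8889.

On y'=λy, z=hλ:
  y_{n+1} = y_n + z·[11/13·y_n + 2/13·y_{n+1}] ⇒ (1 − 2/13z)y_{n+1} = (1 + 11/13z)y_n
  Hence R(z) = (1 + 11/13z)/(1 − 2/13z).

Solve |R(x)|<1 on ℝ⁻.
x=-0.37: |R|=0.6499
R=−1: 1+11/13x = −1+2/13x ⇒ -9/13x=2 ⇒ x=2/(-9/13)=-2.8889
Confirm numerically:
  x=-2.787: |R|=0.95063 <1
  x=-2.084: |R|=0.57805 <1
  x=-2.061: |R|=0.56483 <1
  x=-3.482: |R|=1.26738 >1
  x=-3.420: |R|=1.24093 >1
So |R|<1 on (-2.8889, 0).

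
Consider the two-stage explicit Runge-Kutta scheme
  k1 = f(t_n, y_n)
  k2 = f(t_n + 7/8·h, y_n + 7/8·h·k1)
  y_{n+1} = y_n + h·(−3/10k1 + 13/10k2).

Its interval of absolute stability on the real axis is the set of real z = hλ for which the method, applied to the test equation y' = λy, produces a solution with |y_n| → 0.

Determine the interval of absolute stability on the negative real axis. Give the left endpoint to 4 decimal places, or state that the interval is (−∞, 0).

(-0.8791, 0).

Test eqn y'=λy, z=hλ:
  k1=λy_n ⇒ h·k1=z·y_n;  k2=λ(1+7/8z)y_n ⇒ h·k2=z(1+7/8z)y_n
  y_{n+1}/y_n = 1 − 3/10z + 13/10z(1+7/8z) = 1 + z + 91/80z²
  so R(z) = 1 + z + 91/80z².

Solve |R(x)|<1 on ℝ⁻.
x=-1.73: |R|=2.6744
R=1: x+91/80x²=0 ⇒ x=−80/91=-0.8791; min R=1−1/(4·91/80)=0.7802>−1
Confirm numerically:
  x=-0.680: |R|=0.84598 <1
  x=-0.550: |R|=0.79409 <1
  x=-0.459: |R|=0.78065 <1
  x=-1.350: |R|=1.72309 >1
  x=-1.080: |R|=1.24678 >1
  x=-1.059: |R|=1.21668 >1
So |R|<1 on (-0.8791, 0).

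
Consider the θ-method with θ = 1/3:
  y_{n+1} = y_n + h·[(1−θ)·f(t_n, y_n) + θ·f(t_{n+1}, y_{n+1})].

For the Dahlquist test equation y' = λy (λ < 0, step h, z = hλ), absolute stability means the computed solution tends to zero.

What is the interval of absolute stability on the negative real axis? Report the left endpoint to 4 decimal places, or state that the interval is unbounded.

On y'=λy, z=hλ:
  y_{n+1} = y_n + z·[2/3·y_n + 1/3·y_{n+1}] ⇒ (1 − 1/3z)y_{n+1} = (1 + 2/3z)y_n
  R(z) = (1 + 2/3z)/(1 − 1/3z).

Need |R(x)|<1, x<0.
x=-1.31: |R|=0.0882
R=−1: 1+2/3x = −1+1/3x ⇒ -1/3x=2 ⇒ x=2/(-1/3)=-6.0000
Confirm numerically:
  x=-4.531: |R|=0.80494 <1
  x=-3.477: |R|=0.61047 <1
  x=-3.248: |R|=0.55954 <1
  x=-6.371: |R|=1.03959 >1
  x=-6.204: |R|=1.02216 >1
Interval (-6.0000, 0).

(-6.0000, 0).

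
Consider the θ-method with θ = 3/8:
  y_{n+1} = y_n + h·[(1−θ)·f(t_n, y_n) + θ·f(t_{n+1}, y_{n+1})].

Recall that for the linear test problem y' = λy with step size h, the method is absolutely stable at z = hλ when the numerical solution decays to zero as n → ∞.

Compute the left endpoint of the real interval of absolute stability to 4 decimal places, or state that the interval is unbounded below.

z* = -8.0000.

Test eqn y'=λy, z=hλ:
  y_{n+1} = y_n + z·[5/8·y_n + 3/8·y_{n+1}] ⇒ (1 − 3/8z)y_{n+1} = (1 + 5/8z)y_n
  Hence R(z) = (1 + 5/8z)/(1 − 3/8z).

Solve |R(x)|<1 on ℝ⁻.
x=-1.5: |R|=0.0400
R=−1: 1+5/8x = −1+3/8x ⇒ -1/4x=2 ⇒ x=2/(-1/4)=-8.0000
Confirm numerically:
  x=-6.920: |R|=0.92490 <1
  x=-6.102: |R|=0.85570 <1
  x=-5.154: |R|=0.75739 <1
  x=-3.693: |R|=0.54851 <1
  x=-8.161: |R|=1.00991 >1
  x=-8.075: |R|=1.00465 >1
Stable set (-8.0000, 0).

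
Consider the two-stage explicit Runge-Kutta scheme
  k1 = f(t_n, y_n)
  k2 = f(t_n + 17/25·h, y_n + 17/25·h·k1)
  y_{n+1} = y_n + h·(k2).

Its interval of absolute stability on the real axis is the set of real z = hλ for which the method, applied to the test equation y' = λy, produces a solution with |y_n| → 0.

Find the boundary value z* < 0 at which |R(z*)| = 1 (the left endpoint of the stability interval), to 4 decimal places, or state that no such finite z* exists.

On y'=λy, z=hλ:
  k1=λy_n ⇒ h·k1=z·y_n;  k2=λ(1+17/25z)y_n ⇒ h·k2=z(1+17/25z)y_n
  y_{n+1}/y_n = 1 + z(1+17/25z) = 1 + z + 17/25z²
  so R(z) = 1 + z + 17/25z².

Find x<0 with |R(x)|<1.
x=-0.95: |R|=0.6637
R=1: x+17/25x²=0 ⇒ x=−25/17=-1.4706; min R=1−1/(4·17/25)=0.6324>−1
Confirm numerically:
  x=-1.190: |R|=0.77295 <1
  x=-1.052: |R|=0.70056 <1
  x=-0.950: |R|=0.66370 <1
  x=-1.967: |R|=1.66398 >1
  x=-1.697: |R|=1.26127 >1
  x=-1.654: |R|=1.20629 >1
Stable set (-1.4706, 0).

z* = -1.4706.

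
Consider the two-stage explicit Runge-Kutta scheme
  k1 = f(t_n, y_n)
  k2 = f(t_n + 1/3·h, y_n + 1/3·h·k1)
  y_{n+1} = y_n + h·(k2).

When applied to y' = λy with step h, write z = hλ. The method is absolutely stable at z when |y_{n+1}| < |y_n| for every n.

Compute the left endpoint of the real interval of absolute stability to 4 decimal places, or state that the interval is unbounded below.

Test eqn y'=λy, z=hλ:
  k1=λy_n ⇒ h·k1=z·y_n;  k2=λ(1+1/3z)y_n ⇒ h·k2=z(1+1/3z)y_n
  y_{n+1}/y_n = 1 + z(1+1/3z) = 1 + z + 1/3z²
  ⇒ R(z) = 1 + z + 1/3z².

Find x<0 with |R(x)|<1.
x=-0.5: |R|=0.5833
R=1: x+1/3x²=0 ⇒ x=−3=-3.0000; min R=1−1/(4·1/3)=0.2500>−1
Confirm numerically:
  x=-2.791: |R|=0.80556 <1
  x=-2.535: |R|=0.60707 <1
  x=-2.481: |R|=0.57079 <1
  x=-1.546: |R|=0.25071 <1
  x=-3.377: |R|=1.42438 >1
  x=-3.307: |R|=1.33842 >1
Interval (-3.0000, 0).

left endpoint -3.0000.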